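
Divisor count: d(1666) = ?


1666 = 2^1 × 7^2 × 17^1
d(1666) = (1+1) × (2+1) × (1+1) = 12

12 divisors


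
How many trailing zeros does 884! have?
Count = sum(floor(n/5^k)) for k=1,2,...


floor(884/5) = 176
floor(884/25) = 35
floor(884/125) = 7
floor(884/625) = 1
Total = 219

219 trailing zeros


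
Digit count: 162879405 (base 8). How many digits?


162879405 in base 8 = 1155253655
Number of digits = 10

10 digits (base 8)


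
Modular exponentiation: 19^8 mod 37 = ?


19^1 mod 37 = 19
19^2 mod 37 = 28
19^3 mod 37 = 14
19^4 mod 37 = 7
19^5 mod 37 = 22
19^6 mod 37 = 11
19^7 mod 37 = 24
19^8 mod 37 = 12


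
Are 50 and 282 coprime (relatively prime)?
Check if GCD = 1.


Euclidean algorithm:
282 = 5 * 50 + 32
50 = 1 * 32 + 18
32 = 1 * 18 + 14
18 = 1 * 14 + 4
14 = 3 * 4 + 2
4 = 2 * 2 + 0
GCD(50, 282) = 2

No, not coprime (GCD = 2)


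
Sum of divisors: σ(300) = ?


Divisors of 300: 1, 2, 3, 4, 5, 6, 10, 12, 15, 20, 25, 30, 50, 60, 75, 100, 150, 300
Sum = 1 + 2 + 3 + 4 + 5 + 6 + 10 + 12 + 15 + 20 + 25 + 30 + 50 + 60 + 75 + 100 + 150 + 300 = 868

σ(300) = 868


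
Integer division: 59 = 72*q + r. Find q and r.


59 = 72 * 0 + 59
Check: 0 + 59 = 59

q = 0, r = 59


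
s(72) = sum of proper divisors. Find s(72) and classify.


Proper divisors: 1, 2, 3, 4, 6, 8, 9, 12, 18, 24, 36
Sum = 1 + 2 + 3 + 4 + 6 + 8 + 9 + 12 + 18 + 24 + 36 = 123
123 > 72 → abundant

s(72) = 123 (abundant)


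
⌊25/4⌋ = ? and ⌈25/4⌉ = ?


25/4 = 6.2500
floor = 6
ceil = 7

floor = 6, ceil = 7


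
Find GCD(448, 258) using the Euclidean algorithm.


448 = 1 * 258 + 190
258 = 1 * 190 + 68
190 = 2 * 68 + 54
68 = 1 * 54 + 14
54 = 3 * 14 + 12
14 = 1 * 12 + 2
12 = 6 * 2 + 0
GCD = 2


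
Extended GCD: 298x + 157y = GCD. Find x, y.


Tabular extended Euclidean (each row: r = 298*s + 157*t):
r=298, s=1, t=0
r=157, s=0, t=1
q=1: r=141, s=1, t=-1   [298*(1) + 157*(-1) = 141]
q=1: r=16, s=-1, t=2   [298*(-1) + 157*(2) = 16]
q=8: r=13, s=9, t=-17   [298*(9) + 157*(-17) = 13]
q=1: r=3, s=-10, t=19   [298*(-10) + 157*(19) = 3]
q=4: r=1, s=49, t=-93   [298*(49) + 157*(-93) = 1]
q=3: r=0, s=-157, t=298   [298*(-157) + 157*(298) = 0]
GCD = 1; from the row with r=1: x=49, y=-93
Check: 298*(49) + 157*(-93) = 14602 - 14601 = 1

GCD = 1, x = 49, y = -93


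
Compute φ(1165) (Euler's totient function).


1165 = 5 × 233
Prime factors: 5, 233
φ(1165) = 1165 × (1-1/5) × (1-1/233)
= 1165 × 4/5 × 232/233 = 928

φ(1165) = 928


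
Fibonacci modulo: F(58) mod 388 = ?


F(k) mod 388 for k=1..58:
1, 1, 2, 3, 5, 8, 13, 21, 34, 55, 89, 144, 233, 377, 222, 211, 45, 256, 301, 169, 82, 251, 333, 196, 141, 337, 90, 39, 129, 168, 297, 77, 374, 63, 49, 112, 161, 273, 46, 319, 365, 296, 273, 181, 66, 247, 313, 172, 97, 269, 366, 247, 225, 84, 309, 5, 314, 319
F(58) mod 388 = 319


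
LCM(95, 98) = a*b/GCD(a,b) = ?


GCD(95, 98) = 1
LCM = 95*98/1 = 9310/1 = 9310

LCM = 9310


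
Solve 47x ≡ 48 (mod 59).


GCD(47, 59) = 1, unique solution
a^(-1) mod 59 = 54
x = 54 * 48 mod 59 = 55

x ≡ 55 (mod 59)


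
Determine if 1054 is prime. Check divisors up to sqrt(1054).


1054 / 2 = 527 (exact division)
1054 is NOT prime.

No, 1054 is not prime


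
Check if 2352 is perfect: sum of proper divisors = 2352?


Proper divisors of 2352: 1, 2, 3, 4, 6, 7, 8, 12, 14, 16, 21, 24, 28, 42, 48, 49, 56, 84, 98, 112, 147, 168, 196, 294, 336, 392, 588, 784, 1176
Sum = 1 + 2 + 3 + 4 + 6 + 7 + 8 + 12 + 14 + 16 + 21 + 24 + 28 + 42 + 48 + 49 + 56 + 84 + 98 + 112 + 147 + 168 + 196 + 294 + 336 + 392 + 588 + 784 + 1176 = 4716

No, 2352 is not perfect (4716 ≠ 2352)


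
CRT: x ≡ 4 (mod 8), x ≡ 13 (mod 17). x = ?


M = 8*17 = 136
M1 = M/8 = 17, M2 = M/17 = 8
M1^(-1) mod 8 = 1, M2^(-1) mod 17 = 15
x = 4*17*1 + 13*8*15 = 1628
1628 mod 136 = 132
Check: 132 mod 8 = 4 ✓, 132 mod 17 = 13 ✓

x ≡ 132 (mod 136)


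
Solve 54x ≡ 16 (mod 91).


GCD(54, 91) = 1, unique solution
a^(-1) mod 91 = 59
x = 59 * 16 mod 91 = 34

x ≡ 34 (mod 91)


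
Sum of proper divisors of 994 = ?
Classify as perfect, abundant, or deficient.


Proper divisors: 1, 2, 7, 14, 71, 142, 497
Sum = 1 + 2 + 7 + 14 + 71 + 142 + 497 = 734
734 < 994 → deficient

s(994) = 734 (deficient)


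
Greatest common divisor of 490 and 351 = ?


490 = 1 * 351 + 139
351 = 2 * 139 + 73
139 = 1 * 73 + 66
73 = 1 * 66 + 7
66 = 9 * 7 + 3
7 = 2 * 3 + 1
3 = 3 * 1 + 0
GCD = 1


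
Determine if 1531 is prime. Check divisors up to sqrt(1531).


Check divisors up to sqrt(1531) = 39.1280
No divisors found.
1531 is prime.

Yes, 1531 is prime


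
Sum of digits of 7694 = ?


7 + 6 + 9 + 4 = 26


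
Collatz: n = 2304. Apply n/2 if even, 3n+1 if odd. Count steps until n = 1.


2304 → 1152 → 576 → 288 → 144 → 72 → 36 → 18 → 9 → 28 → 14 → 7 → 22 → 11 → 34 → 17 → 52 → 26 → 13 → 40 → 20 → 10 → 5 → 16 → 8 → 4 → 2 → 1
Total steps = 27

27 steps


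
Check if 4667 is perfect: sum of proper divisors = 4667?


Proper divisors of 4667: 1, 13, 359
Sum = 1 + 13 + 359 = 373

No, 4667 is not perfect (373 ≠ 4667)


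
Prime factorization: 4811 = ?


4811 / 17 = 283
283 / 283 = 1
4811 = 17 × 283


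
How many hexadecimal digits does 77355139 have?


77355139 in base 16 = 49C5883
Number of digits = 7

7 digits (base 16)


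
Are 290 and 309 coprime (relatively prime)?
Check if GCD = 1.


Euclidean algorithm:
309 = 1 * 290 + 19
290 = 15 * 19 + 5
19 = 3 * 5 + 4
5 = 1 * 4 + 1
4 = 4 * 1 + 0
GCD(290, 309) = 1

Yes, coprime (GCD = 1)


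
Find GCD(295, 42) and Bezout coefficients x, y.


Tabular extended Euclidean (each row: r = 295*s + 42*t):
r=295, s=1, t=0
r=42, s=0, t=1
q=7: r=1, s=1, t=-7   [295*(1) + 42*(-7) = 1]
q=42: r=0, s=-42, t=295   [295*(-42) + 42*(295) = 0]
GCD = 1; from the row with r=1: x=1, y=-7
Check: 295*(1) + 42*(-7) = 295 - 294 = 1

GCD = 1, x = 1, y = -7


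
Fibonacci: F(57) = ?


Sequence: 1, 1, 2, 3, 5, 8, 13, 21, 34, 55, 89, 144, 233, 377, 610, 987, 1597, 2584, 4181, 6765, 10946, 17711, 28657, 46368, 75025, 121393, 196418, 317811, 514229, 832040, 1346269, 2178309, 3524578, 5702887, 9227465, 14930352, 24157817, 39088169, 63245986, 102334155, 165580141, 267914296, 433494437, 701408733, 1134903170, 1836311903, 2971215073, 4807526976, 7778742049, 12586269025, 20365011074, 32951280099, 53316291173, 86267571272, 139583862445, 225851433717, 365435296162
F(57) = 365435296162


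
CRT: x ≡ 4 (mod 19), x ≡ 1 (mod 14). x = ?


M = 19*14 = 266
M1 = M/19 = 14, M2 = M/14 = 19
M1^(-1) mod 19 = 15, M2^(-1) mod 14 = 3
x = 4*14*15 + 1*19*3 = 897
897 mod 266 = 99
Check: 99 mod 19 = 4 ✓, 99 mod 14 = 1 ✓

x ≡ 99 (mod 266)


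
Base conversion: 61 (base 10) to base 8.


61 (base 10) = 61 (decimal)
61 (decimal) = 75 (base 8)


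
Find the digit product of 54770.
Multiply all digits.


5 × 4 × 7 × 7 × 0 = 0


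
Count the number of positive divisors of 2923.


2923 = 37^1 × 79^1
d(2923) = (1+1) × (1+1) = 4

4 divisors


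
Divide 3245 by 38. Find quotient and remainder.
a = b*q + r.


3245 = 38 * 85 + 15
Check: 3230 + 15 = 3245

q = 85, r = 15


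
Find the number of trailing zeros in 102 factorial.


floor(102/5) = 20
floor(102/25) = 4
Total = 24

24 trailing zeros


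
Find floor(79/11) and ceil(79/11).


79/11 = 7.1818
floor = 7
ceil = 8

floor = 7, ceil = 8


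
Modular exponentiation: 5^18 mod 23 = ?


5^1 mod 23 = 5
5^2 mod 23 = 2
5^3 mod 23 = 10
5^4 mod 23 = 4
5^5 mod 23 = 20
5^6 mod 23 = 8
5^7 mod 23 = 17
5^8 mod 23 = 16
5^9 mod 23 = 11
5^10 mod 23 = 9
5^11 mod 23 = 22
5^12 mod 23 = 18
5^13 mod 23 = 21
5^14 mod 23 = 13
5^15 mod 23 = 19
5^16 mod 23 = 3
5^17 mod 23 = 15
5^18 mod 23 = 6


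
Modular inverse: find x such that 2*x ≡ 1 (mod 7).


Use the extended Euclidean algorithm on (7, 2); each row r = 7*s + 2*t:
r=7, s=1, t=0
r=2, s=0, t=1
q=3: r=1, s=1, t=-3   [7*(1) + 2*(-3) = 1]
q=2: r=0, s=-2, t=7   [7*(-2) + 2*(7) = 0]
GCD = 1 with t = -3, so 2*(-3) ≡ 1 (mod 7)
Inverse = -3 mod 7 = 4
Check: 2 * 4 = 8 ≡ 1 (mod 7)

2^(-1) ≡ 4 (mod 7)


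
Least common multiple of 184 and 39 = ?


GCD(184, 39) = 1
LCM = 184*39/1 = 7176/1 = 7176

LCM = 7176


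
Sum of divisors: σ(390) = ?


Divisors of 390: 1, 2, 3, 5, 6, 10, 13, 15, 26, 30, 39, 65, 78, 130, 195, 390
Sum = 1 + 2 + 3 + 5 + 6 + 10 + 13 + 15 + 26 + 30 + 39 + 65 + 78 + 130 + 195 + 390 = 1008

σ(390) = 1008


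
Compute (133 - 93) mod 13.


133 - 93 = 40
40 mod 13 = 1


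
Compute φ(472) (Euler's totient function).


472 = 2^3 × 59
Prime factors: 2, 59
φ(472) = 472 × (1-1/2) × (1-1/59)
= 472 × 1/2 × 58/59 = 232

φ(472) = 232


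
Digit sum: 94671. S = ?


9 + 4 + 6 + 7 + 1 = 27


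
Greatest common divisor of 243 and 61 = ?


243 = 3 * 61 + 60
61 = 1 * 60 + 1
60 = 60 * 1 + 0
GCD = 1


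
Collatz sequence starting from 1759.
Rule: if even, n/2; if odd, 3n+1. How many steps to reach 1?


1759 → 5278 → 2639 → 7918 → 3959 → 11878 → 5939 → 17818 → 8909 → 26728 → 13364 → 6682 → 3341 → 10024 → 5012 → 2506 → 1253 → 3760 → 1880 → 940 → 470 → 235 → 706 → 353 → 1060 → 530 → 265 → 796 → 398 → 199 → 598 → 299 → 898 → 449 → 1348 → 674 → 337 → 1012 → 506 → 253 → 760 → 380 → 190 → 95 → 286 → 143 → 430 → 215 → 646 → 323 → 970 → 485 → 1456 → 728 → 364 → 182 → 91 → 274 → 137 → 412 → 206 → 103 → 310 → 155 → 466 → 233 → 700 → 350 → 175 → 526 → 263 → 790 → 395 → 1186 → 593 → 1780 → 890 → 445 → 1336 → 668 → 334 → 167 → 502 → 251 → 754 → 377 → 1132 → 566 → 283 → 850 → 425 → 1276 → 638 → 319 → 958 → 479 → 1438 → 719 → 2158 → 1079 → 3238 → 1619 → 4858 → 2429 → 7288 → 3644 → 1822 → 911 → 2734 → 1367 → 4102 → 2051 → 6154 → 3077 → 9232 → 4616 → 2308 → 1154 → 577 → 1732 → 866 → 433 → 1300 → 650 → 325 → 976 → 488 → 244 → 122 → 61 → 184 → 92 → 46 → 23 → 70 → 35 → 106 → 53 → 160 → 80 → 40 → 20 → 10 → 5 → 16 → 8 → 4 → 2 → 1
Total steps = 148

148 steps


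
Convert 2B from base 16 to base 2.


2B (base 16) = 43 (decimal)
43 (decimal) = 101011 (base 2)


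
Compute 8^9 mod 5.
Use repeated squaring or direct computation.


8^1 mod 5 = 3
8^2 mod 5 = 4
8^3 mod 5 = 2
8^4 mod 5 = 1
8^5 mod 5 = 3
8^6 mod 5 = 4
8^7 mod 5 = 2
8^8 mod 5 = 1
8^9 mod 5 = 3


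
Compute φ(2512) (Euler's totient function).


2512 = 2^4 × 157
Prime factors: 2, 157
φ(2512) = 2512 × (1-1/2) × (1-1/157)
= 2512 × 1/2 × 156/157 = 1248

φ(2512) = 1248


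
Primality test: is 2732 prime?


2732 / 2 = 1366 (exact division)
2732 is NOT prime.

No, 2732 is not prime


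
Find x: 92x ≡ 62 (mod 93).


GCD(92, 93) = 1, unique solution
a^(-1) mod 93 = 92
x = 92 * 62 mod 93 = 31

x ≡ 31 (mod 93)


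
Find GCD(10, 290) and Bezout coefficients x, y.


Tabular extended Euclidean (each row: r = 10*s + 290*t):
r=10, s=1, t=0
r=290, s=0, t=1
q=0: r=10, s=1, t=0   [10*(1) + 290*(0) = 10]
q=29: r=0, s=-29, t=1   [10*(-29) + 290*(1) = 0]
GCD = 10; from the row with r=10: x=1, y=0
Check: 10*(1) + 290*(0) = 10 + 0 = 10

GCD = 10, x = 1, y = 0


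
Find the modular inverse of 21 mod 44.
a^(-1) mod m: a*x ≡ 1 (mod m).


Use the extended Euclidean algorithm on (44, 21); each row r = 44*s + 21*t:
r=44, s=1, t=0
r=21, s=0, t=1
q=2: r=2, s=1, t=-2   [44*(1) + 21*(-2) = 2]
q=10: r=1, s=-10, t=21   [44*(-10) + 21*(21) = 1]
q=2: r=0, s=21, t=-44   [44*(21) + 21*(-44) = 0]
GCD = 1 with t = 21, so 21*(21) ≡ 1 (mod 44)
Inverse = 21 mod 44 = 21
Check: 21 * 21 = 441 ≡ 1 (mod 44)

21^(-1) ≡ 21 (mod 44)


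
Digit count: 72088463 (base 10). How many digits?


72088463 has 8 digits in base 10
floor(log10(72088463)) + 1 = floor(7.8579) + 1 = 8

8 digits (base 10)


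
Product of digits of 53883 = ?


5 × 3 × 8 × 8 × 3 = 2880


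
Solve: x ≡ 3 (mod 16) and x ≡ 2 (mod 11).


M = 16*11 = 176
M1 = M/16 = 11, M2 = M/11 = 16
M1^(-1) mod 16 = 3, M2^(-1) mod 11 = 9
x = 3*11*3 + 2*16*9 = 387
387 mod 176 = 35
Check: 35 mod 16 = 3 ✓, 35 mod 11 = 2 ✓

x ≡ 35 (mod 176)


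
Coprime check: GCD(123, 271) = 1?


Euclidean algorithm:
271 = 2 * 123 + 25
123 = 4 * 25 + 23
25 = 1 * 23 + 2
23 = 11 * 2 + 1
2 = 2 * 1 + 0
GCD(123, 271) = 1

Yes, coprime (GCD = 1)


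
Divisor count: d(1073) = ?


1073 = 29^1 × 37^1
d(1073) = (1+1) × (1+1) = 4

4 divisors


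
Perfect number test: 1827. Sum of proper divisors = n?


Proper divisors of 1827: 1, 3, 7, 9, 21, 29, 63, 87, 203, 261, 609
Sum = 1 + 3 + 7 + 9 + 21 + 29 + 63 + 87 + 203 + 261 + 609 = 1293

No, 1827 is not perfect (1293 ≠ 1827)


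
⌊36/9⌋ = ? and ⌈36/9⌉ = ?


36/9 = 4.0000
floor = 4
ceil = 4

floor = 4, ceil = 4


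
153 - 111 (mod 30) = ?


153 - 111 = 42
42 mod 30 = 12


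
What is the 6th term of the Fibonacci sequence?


Sequence: 1, 1, 2, 3, 5, 8
F(6) = 8


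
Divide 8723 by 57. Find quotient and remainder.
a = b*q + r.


8723 = 57 * 153 + 2
Check: 8721 + 2 = 8723

q = 153, r = 2


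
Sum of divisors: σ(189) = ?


Divisors of 189: 1, 3, 7, 9, 21, 27, 63, 189
Sum = 1 + 3 + 7 + 9 + 21 + 27 + 63 + 189 = 320

σ(189) = 320


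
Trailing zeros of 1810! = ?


floor(1810/5) = 362
floor(1810/25) = 72
floor(1810/125) = 14
floor(1810/625) = 2
Total = 450

450 trailing zeros


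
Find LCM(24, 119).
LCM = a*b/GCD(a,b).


GCD(24, 119) = 1
LCM = 24*119/1 = 2856/1 = 2856

LCM = 2856


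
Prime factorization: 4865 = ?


4865 / 5 = 973
973 / 7 = 139
139 / 139 = 1
4865 = 5 × 7 × 139


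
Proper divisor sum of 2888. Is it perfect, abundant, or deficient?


Proper divisors: 1, 2, 4, 8, 19, 38, 76, 152, 361, 722, 1444
Sum = 1 + 2 + 4 + 8 + 19 + 38 + 76 + 152 + 361 + 722 + 1444 = 2827
2827 < 2888 → deficient

s(2888) = 2827 (deficient)


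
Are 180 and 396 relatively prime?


Euclidean algorithm:
396 = 2 * 180 + 36
180 = 5 * 36 + 0
GCD(180, 396) = 36

No, not coprime (GCD = 36)


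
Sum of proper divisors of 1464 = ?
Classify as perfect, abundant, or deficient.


Proper divisors: 1, 2, 3, 4, 6, 8, 12, 24, 61, 122, 183, 244, 366, 488, 732
Sum = 1 + 2 + 3 + 4 + 6 + 8 + 12 + 24 + 61 + 122 + 183 + 244 + 366 + 488 + 732 = 2256
2256 > 1464 → abundant

s(1464) = 2256 (abundant)


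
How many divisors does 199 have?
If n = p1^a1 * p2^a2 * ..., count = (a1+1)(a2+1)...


199 = 199^1
d(199) = (1+1) = 2

2 divisors


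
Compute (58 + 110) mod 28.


58 + 110 = 168
168 mod 28 = 0


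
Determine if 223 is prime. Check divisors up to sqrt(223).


Check divisors up to sqrt(223) = 14.9332
No divisors found.
223 is prime.

Yes, 223 is prime


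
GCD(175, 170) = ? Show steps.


175 = 1 * 170 + 5
170 = 34 * 5 + 0
GCD = 5


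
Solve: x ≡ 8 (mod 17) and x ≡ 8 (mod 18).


M = 17*18 = 306
M1 = M/17 = 18, M2 = M/18 = 17
M1^(-1) mod 17 = 1, M2^(-1) mod 18 = 17
x = 8*18*1 + 8*17*17 = 2456
2456 mod 306 = 8
Check: 8 mod 17 = 8 ✓, 8 mod 18 = 8 ✓

x ≡ 8 (mod 306)


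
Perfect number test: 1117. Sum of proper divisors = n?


Proper divisors of 1117: 1
Sum = 1 = 1

No, 1117 is not perfect (1 ≠ 1117)


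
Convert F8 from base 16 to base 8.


F8 (base 16) = 248 (decimal)
248 (decimal) = 370 (base 8)


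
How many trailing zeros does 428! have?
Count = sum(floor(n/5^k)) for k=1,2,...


floor(428/5) = 85
floor(428/25) = 17
floor(428/125) = 3
Total = 105

105 trailing zeros


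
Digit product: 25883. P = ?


2 × 5 × 8 × 8 × 3 = 1920


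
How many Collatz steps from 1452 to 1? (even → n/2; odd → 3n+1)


1452 → 726 → 363 → 1090 → 545 → 1636 → 818 → 409 → 1228 → 614 → 307 → 922 → 461 → 1384 → 692 → 346 → 173 → 520 → 260 → 130 → 65 → 196 → 98 → 49 → 148 → 74 → 37 → 112 → 56 → 28 → 14 → 7 → 22 → 11 → 34 → 17 → 52 → 26 → 13 → 40 → 20 → 10 → 5 → 16 → 8 → 4 → 2 → 1
Total steps = 47

47 steps


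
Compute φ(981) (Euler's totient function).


981 = 3^2 × 109
Prime factors: 3, 109
φ(981) = 981 × (1-1/3) × (1-1/109)
= 981 × 2/3 × 108/109 = 648

φ(981) = 648


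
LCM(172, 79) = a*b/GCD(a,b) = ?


GCD(172, 79) = 1
LCM = 172*79/1 = 13588/1 = 13588

LCM = 13588


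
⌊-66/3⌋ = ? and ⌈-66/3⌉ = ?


-66/3 = -22.0000
floor = -22
ceil = -22

floor = -22, ceil = -22


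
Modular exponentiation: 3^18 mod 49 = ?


3^1 mod 49 = 3
3^2 mod 49 = 9
3^3 mod 49 = 27
3^4 mod 49 = 32
3^5 mod 49 = 47
3^6 mod 49 = 43
3^7 mod 49 = 31
3^8 mod 49 = 44
3^9 mod 49 = 34
3^10 mod 49 = 4
3^11 mod 49 = 12
3^12 mod 49 = 36
3^13 mod 49 = 10
3^14 mod 49 = 30
3^15 mod 49 = 41
3^16 mod 49 = 25
3^17 mod 49 = 26
3^18 mod 49 = 29


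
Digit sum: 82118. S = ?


8 + 2 + 1 + 1 + 8 = 20


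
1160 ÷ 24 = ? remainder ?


1160 = 24 * 48 + 8
Check: 1152 + 8 = 1160

q = 48, r = 8


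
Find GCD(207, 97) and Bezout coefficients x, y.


Tabular extended Euclidean (each row: r = 207*s + 97*t):
r=207, s=1, t=0
r=97, s=0, t=1
q=2: r=13, s=1, t=-2   [207*(1) + 97*(-2) = 13]
q=7: r=6, s=-7, t=15   [207*(-7) + 97*(15) = 6]
q=2: r=1, s=15, t=-32   [207*(15) + 97*(-32) = 1]
q=6: r=0, s=-97, t=207   [207*(-97) + 97*(207) = 0]
GCD = 1; from the row with r=1: x=15, y=-32
Check: 207*(15) + 97*(-32) = 3105 - 3104 = 1

GCD = 1, x = 15, y = -32


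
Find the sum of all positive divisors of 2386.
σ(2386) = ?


Divisors of 2386: 1, 2, 1193, 2386
Sum = 1 + 2 + 1193 + 2386 = 3582

σ(2386) = 3582


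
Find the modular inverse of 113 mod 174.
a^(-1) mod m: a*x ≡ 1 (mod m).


Use the extended Euclidean algorithm on (174, 113); each row r = 174*s + 113*t:
r=174, s=1, t=0
r=113, s=0, t=1
q=1: r=61, s=1, t=-1   [174*(1) + 113*(-1) = 61]
q=1: r=52, s=-1, t=2   [174*(-1) + 113*(2) = 52]
q=1: r=9, s=2, t=-3   [174*(2) + 113*(-3) = 9]
q=5: r=7, s=-11, t=17   [174*(-11) + 113*(17) = 7]
q=1: r=2, s=13, t=-20   [174*(13) + 113*(-20) = 2]
q=3: r=1, s=-50, t=77   [174*(-50) + 113*(77) = 1]
q=2: r=0, s=113, t=-174   [174*(113) + 113*(-174) = 0]
GCD = 1 with t = 77, so 113*(77) ≡ 1 (mod 174)
Inverse = 77 mod 174 = 77
Check: 113 * 77 = 8701 ≡ 1 (mod 174)

113^(-1) ≡ 77 (mod 174)


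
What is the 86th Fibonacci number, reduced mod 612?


F(k) mod 612 for k=1..86:
1, 1, 2, 3, 5, 8, 13, 21, 34, 55, 89, 144, 233, 377, 610, 375, 373, 136, 509, 33, 542, 575, 505, 468, 361, 217, 578, 183, 149, 332, 481, 201, 70, 271, 341, 0, 341, 341, 70, 411, 481, 280, 149, 429, 578, 395, 361, 144, 505, 37, 542, 579, 509, 476, 373, 237, 610, 235, 233, 468, 89, 557, 34, 591, 13, 604, 5, 609, 2, 611, 1, 0, 1, 1, 2, 3, 5, 8, 13, 21, 34, 55, 89, 144, 233, 377
F(86) mod 612 = 377


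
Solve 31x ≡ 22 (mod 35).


GCD(31, 35) = 1, unique solution
a^(-1) mod 35 = 26
x = 26 * 22 mod 35 = 12

x ≡ 12 (mod 35)


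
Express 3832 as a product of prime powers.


3832 / 2 = 1916
1916 / 2 = 958
958 / 2 = 479
479 / 479 = 1
3832 = 2^3 × 479


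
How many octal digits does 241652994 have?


241652994 in base 8 = 1631652402
Number of digits = 10

10 digits (base 8)


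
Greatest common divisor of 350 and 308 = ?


350 = 1 * 308 + 42
308 = 7 * 42 + 14
42 = 3 * 14 + 0
GCD = 14


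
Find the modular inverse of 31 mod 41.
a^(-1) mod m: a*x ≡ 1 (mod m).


Use the extended Euclidean algorithm on (41, 31); each row r = 41*s + 31*t:
r=41, s=1, t=0
r=31, s=0, t=1
q=1: r=10, s=1, t=-1   [41*(1) + 31*(-1) = 10]
q=3: r=1, s=-3, t=4   [41*(-3) + 31*(4) = 1]
q=10: r=0, s=31, t=-41   [41*(31) + 31*(-41) = 0]
GCD = 1 with t = 4, so 31*(4) ≡ 1 (mod 41)
Inverse = 4 mod 41 = 4
Check: 31 * 4 = 124 ≡ 1 (mod 41)

31^(-1) ≡ 4 (mod 41)


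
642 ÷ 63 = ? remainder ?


642 = 63 * 10 + 12
Check: 630 + 12 = 642

q = 10, r = 12


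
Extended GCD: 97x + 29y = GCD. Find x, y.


Tabular extended Euclidean (each row: r = 97*s + 29*t):
r=97, s=1, t=0
r=29, s=0, t=1
q=3: r=10, s=1, t=-3   [97*(1) + 29*(-3) = 10]
q=2: r=9, s=-2, t=7   [97*(-2) + 29*(7) = 9]
q=1: r=1, s=3, t=-10   [97*(3) + 29*(-10) = 1]
q=9: r=0, s=-29, t=97   [97*(-29) + 29*(97) = 0]
GCD = 1; from the row with r=1: x=3, y=-10
Check: 97*(3) + 29*(-10) = 291 - 290 = 1

GCD = 1, x = 3, y = -10


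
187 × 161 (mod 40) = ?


187 × 161 = 30107
30107 mod 40 = 27


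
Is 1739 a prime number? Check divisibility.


1739 / 37 = 47 (exact division)
1739 is NOT prime.

No, 1739 is not prime


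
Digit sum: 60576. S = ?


6 + 0 + 5 + 7 + 6 = 24


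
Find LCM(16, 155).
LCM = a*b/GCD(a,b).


GCD(16, 155) = 1
LCM = 16*155/1 = 2480/1 = 2480

LCM = 2480


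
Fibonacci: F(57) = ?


Sequence: 1, 1, 2, 3, 5, 8, 13, 21, 34, 55, 89, 144, 233, 377, 610, 987, 1597, 2584, 4181, 6765, 10946, 17711, 28657, 46368, 75025, 121393, 196418, 317811, 514229, 832040, 1346269, 2178309, 3524578, 5702887, 9227465, 14930352, 24157817, 39088169, 63245986, 102334155, 165580141, 267914296, 433494437, 701408733, 1134903170, 1836311903, 2971215073, 4807526976, 7778742049, 12586269025, 20365011074, 32951280099, 53316291173, 86267571272, 139583862445, 225851433717, 365435296162
F(57) = 365435296162


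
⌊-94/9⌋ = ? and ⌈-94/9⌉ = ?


-94/9 = -10.4444
floor = -11
ceil = -10

floor = -11, ceil = -10


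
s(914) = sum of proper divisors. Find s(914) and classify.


Proper divisors: 1, 2, 457
Sum = 1 + 2 + 457 = 460
460 < 914 → deficient

s(914) = 460 (deficient)


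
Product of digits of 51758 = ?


5 × 1 × 7 × 5 × 8 = 1400


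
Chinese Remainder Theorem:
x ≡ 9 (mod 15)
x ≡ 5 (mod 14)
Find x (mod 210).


M = 15*14 = 210
M1 = M/15 = 14, M2 = M/14 = 15
M1^(-1) mod 15 = 14, M2^(-1) mod 14 = 1
x = 9*14*14 + 5*15*1 = 1839
1839 mod 210 = 159
Check: 159 mod 15 = 9 ✓, 159 mod 14 = 5 ✓

x ≡ 159 (mod 210)


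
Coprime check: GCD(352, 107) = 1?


Euclidean algorithm:
352 = 3 * 107 + 31
107 = 3 * 31 + 14
31 = 2 * 14 + 3
14 = 4 * 3 + 2
3 = 1 * 2 + 1
2 = 2 * 1 + 0
GCD(352, 107) = 1

Yes, coprime (GCD = 1)


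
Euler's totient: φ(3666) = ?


3666 = 2 × 3 × 13 × 47
Prime factors: 2, 3, 13, 47
φ(3666) = 3666 × (1-1/2) × (1-1/3) × (1-1/13) × (1-1/47)
= 3666 × 1/2 × 2/3 × 12/13 × 46/47 = 1104

φ(3666) = 1104


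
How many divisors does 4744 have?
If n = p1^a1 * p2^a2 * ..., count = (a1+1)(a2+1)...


4744 = 2^3 × 593^1
d(4744) = (3+1) × (1+1) = 8

8 divisors


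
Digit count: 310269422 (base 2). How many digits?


310269422 in base 2 = 10010011111100101010111101110
Number of digits = 29

29 digits (base 2)


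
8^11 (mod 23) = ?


8^1 mod 23 = 8
8^2 mod 23 = 18
8^3 mod 23 = 6
8^4 mod 23 = 2
8^5 mod 23 = 16
8^6 mod 23 = 13
8^7 mod 23 = 12
8^8 mod 23 = 4
8^9 mod 23 = 9
8^10 mod 23 = 3
8^11 mod 23 = 1


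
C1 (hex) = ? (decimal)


C1 (base 16) = 193 (decimal)
193 (decimal) = 193 (base 10)


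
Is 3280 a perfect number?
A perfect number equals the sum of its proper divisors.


Proper divisors of 3280: 1, 2, 4, 5, 8, 10, 16, 20, 40, 41, 80, 82, 164, 205, 328, 410, 656, 820, 1640
Sum = 1 + 2 + 4 + 5 + 8 + 10 + 16 + 20 + 40 + 41 + 80 + 82 + 164 + 205 + 328 + 410 + 656 + 820 + 1640 = 4532

No, 3280 is not perfect (4532 ≠ 3280)


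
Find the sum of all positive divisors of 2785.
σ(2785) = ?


Divisors of 2785: 1, 5, 557, 2785
Sum = 1 + 5 + 557 + 2785 = 3348

σ(2785) = 3348


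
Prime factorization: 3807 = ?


3807 / 3 = 1269
1269 / 3 = 423
423 / 3 = 141
141 / 3 = 47
47 / 47 = 1
3807 = 3^4 × 47


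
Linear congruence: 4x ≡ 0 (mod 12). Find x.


GCD(4, 12) = 4 divides 0
Divide: 1x ≡ 0 (mod 3)
x ≡ 0 (mod 3)


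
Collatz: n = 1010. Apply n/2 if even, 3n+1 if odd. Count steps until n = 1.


1010 → 505 → 1516 → 758 → 379 → 1138 → 569 → 1708 → 854 → 427 → 1282 → 641 → 1924 → 962 → 481 → 1444 → 722 → 361 → 1084 → 542 → 271 → 814 → 407 → 1222 → 611 → 1834 → 917 → 2752 → 1376 → 688 → 344 → 172 → 86 → 43 → 130 → 65 → 196 → 98 → 49 → 148 → 74 → 37 → 112 → 56 → 28 → 14 → 7 → 22 → 11 → 34 → 17 → 52 → 26 → 13 → 40 → 20 → 10 → 5 → 16 → 8 → 4 → 2 → 1
Total steps = 62

62 steps


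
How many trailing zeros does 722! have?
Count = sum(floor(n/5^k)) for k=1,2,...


floor(722/5) = 144
floor(722/25) = 28
floor(722/125) = 5
floor(722/625) = 1
Total = 178

178 trailing zeros


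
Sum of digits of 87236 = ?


8 + 7 + 2 + 3 + 6 = 26


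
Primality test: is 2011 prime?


Check divisors up to sqrt(2011) = 44.8442
No divisors found.
2011 is prime.

Yes, 2011 is prime


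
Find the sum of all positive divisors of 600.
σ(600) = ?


Divisors of 600: 1, 2, 3, 4, 5, 6, 8, 10, 12, 15, 20, 24, 25, 30, 40, 50, 60, 75, 100, 120, 150, 200, 300, 600
Sum = 1 + 2 + 3 + 4 + 5 + 6 + 8 + 10 + 12 + 15 + 20 + 24 + 25 + 30 + 40 + 50 + 60 + 75 + 100 + 120 + 150 + 200 + 300 + 600 = 1860

σ(600) = 1860


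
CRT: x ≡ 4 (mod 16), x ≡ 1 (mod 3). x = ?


M = 16*3 = 48
M1 = M/16 = 3, M2 = M/3 = 16
M1^(-1) mod 16 = 11, M2^(-1) mod 3 = 1
x = 4*3*11 + 1*16*1 = 148
148 mod 48 = 4
Check: 4 mod 16 = 4 ✓, 4 mod 3 = 1 ✓

x ≡ 4 (mod 48)


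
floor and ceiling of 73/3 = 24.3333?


73/3 = 24.3333
floor = 24
ceil = 25

floor = 24, ceil = 25


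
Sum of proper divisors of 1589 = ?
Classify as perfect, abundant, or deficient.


Proper divisors: 1, 7, 227
Sum = 1 + 7 + 227 = 235
235 < 1589 → deficient

s(1589) = 235 (deficient)


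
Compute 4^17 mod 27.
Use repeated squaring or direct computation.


4^1 mod 27 = 4
4^2 mod 27 = 16
4^3 mod 27 = 10
4^4 mod 27 = 13
4^5 mod 27 = 25
4^6 mod 27 = 19
4^7 mod 27 = 22
4^8 mod 27 = 7
4^9 mod 27 = 1
4^10 mod 27 = 4
4^11 mod 27 = 16
4^12 mod 27 = 10
4^13 mod 27 = 13
4^14 mod 27 = 25
4^15 mod 27 = 19
4^16 mod 27 = 22
4^17 mod 27 = 7


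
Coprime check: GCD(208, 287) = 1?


Euclidean algorithm:
287 = 1 * 208 + 79
208 = 2 * 79 + 50
79 = 1 * 50 + 29
50 = 1 * 29 + 21
29 = 1 * 21 + 8
21 = 2 * 8 + 5
8 = 1 * 5 + 3
5 = 1 * 3 + 2
3 = 1 * 2 + 1
2 = 2 * 1 + 0
GCD(208, 287) = 1

Yes, coprime (GCD = 1)


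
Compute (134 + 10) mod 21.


134 + 10 = 144
144 mod 21 = 18


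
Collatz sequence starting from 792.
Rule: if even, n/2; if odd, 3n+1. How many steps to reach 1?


792 → 396 → 198 → 99 → 298 → 149 → 448 → 224 → 112 → 56 → 28 → 14 → 7 → 22 → 11 → 34 → 17 → 52 → 26 → 13 → 40 → 20 → 10 → 5 → 16 → 8 → 4 → 2 → 1
Total steps = 28

28 steps


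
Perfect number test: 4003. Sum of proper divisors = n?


Proper divisors of 4003: 1
Sum = 1 = 1

No, 4003 is not perfect (1 ≠ 4003)


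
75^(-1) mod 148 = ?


Use the extended Euclidean algorithm on (148, 75); each row r = 148*s + 75*t:
r=148, s=1, t=0
r=75, s=0, t=1
q=1: r=73, s=1, t=-1   [148*(1) + 75*(-1) = 73]
q=1: r=2, s=-1, t=2   [148*(-1) + 75*(2) = 2]
q=36: r=1, s=37, t=-73   [148*(37) + 75*(-73) = 1]
q=2: r=0, s=-75, t=148   [148*(-75) + 75*(148) = 0]
GCD = 1 with t = -73, so 75*(-73) ≡ 1 (mod 148)
Inverse = -73 mod 148 = 75
Check: 75 * 75 = 5625 ≡ 1 (mod 148)

75^(-1) ≡ 75 (mod 148)


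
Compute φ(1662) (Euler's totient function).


1662 = 2 × 3 × 277
Prime factors: 2, 3, 277
φ(1662) = 1662 × (1-1/2) × (1-1/3) × (1-1/277)
= 1662 × 1/2 × 2/3 × 276/277 = 552

φ(1662) = 552


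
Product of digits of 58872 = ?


5 × 8 × 8 × 7 × 2 = 4480


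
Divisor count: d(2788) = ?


2788 = 2^2 × 17^1 × 41^1
d(2788) = (2+1) × (1+1) × (1+1) = 12

12 divisors


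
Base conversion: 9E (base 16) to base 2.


9E (base 16) = 158 (decimal)
158 (decimal) = 10011110 (base 2)


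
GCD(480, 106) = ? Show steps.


480 = 4 * 106 + 56
106 = 1 * 56 + 50
56 = 1 * 50 + 6
50 = 8 * 6 + 2
6 = 3 * 2 + 0
GCD = 2


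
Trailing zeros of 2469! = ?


floor(2469/5) = 493
floor(2469/25) = 98
floor(2469/125) = 19
floor(2469/625) = 3
Total = 613

613 trailing zeros


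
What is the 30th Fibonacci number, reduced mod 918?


F(k) mod 918 for k=1..30:
1, 1, 2, 3, 5, 8, 13, 21, 34, 55, 89, 144, 233, 377, 610, 69, 679, 748, 509, 339, 848, 269, 199, 468, 667, 217, 884, 183, 149, 332
F(30) mod 918 = 332


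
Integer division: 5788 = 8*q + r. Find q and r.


5788 = 8 * 723 + 4
Check: 5784 + 4 = 5788

q = 723, r = 4


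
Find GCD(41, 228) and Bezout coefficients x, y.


Tabular extended Euclidean (each row: r = 41*s + 228*t):
r=41, s=1, t=0
r=228, s=0, t=1
q=0: r=41, s=1, t=0   [41*(1) + 228*(0) = 41]
q=5: r=23, s=-5, t=1   [41*(-5) + 228*(1) = 23]
q=1: r=18, s=6, t=-1   [41*(6) + 228*(-1) = 18]
q=1: r=5, s=-11, t=2   [41*(-11) + 228*(2) = 5]
q=3: r=3, s=39, t=-7   [41*(39) + 228*(-7) = 3]
q=1: r=2, s=-50, t=9   [41*(-50) + 228*(9) = 2]
q=1: r=1, s=89, t=-16   [41*(89) + 228*(-16) = 1]
q=2: r=0, s=-228, t=41   [41*(-228) + 228*(41) = 0]
GCD = 1; from the row with r=1: x=89, y=-16
Check: 41*(89) + 228*(-16) = 3649 - 3648 = 1

GCD = 1, x = 89, y = -16


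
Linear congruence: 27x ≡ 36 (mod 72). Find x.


GCD(27, 72) = 9 divides 36
Divide: 3x ≡ 4 (mod 8)
x ≡ 4 (mod 8)


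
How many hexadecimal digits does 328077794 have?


328077794 in base 16 = 138E11E2
Number of digits = 8

8 digits (base 16)


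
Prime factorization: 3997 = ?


3997 / 7 = 571
571 / 571 = 1
3997 = 7 × 571


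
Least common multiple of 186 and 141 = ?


GCD(186, 141) = 3
LCM = 186*141/3 = 26226/3 = 8742

LCM = 8742


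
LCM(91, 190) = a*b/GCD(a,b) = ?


GCD(91, 190) = 1
LCM = 91*190/1 = 17290/1 = 17290

LCM = 17290


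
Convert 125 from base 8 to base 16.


125 (base 8) = 85 (decimal)
85 (decimal) = 55 (base 16)


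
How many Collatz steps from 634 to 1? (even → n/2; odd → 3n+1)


634 → 317 → 952 → 476 → 238 → 119 → 358 → 179 → 538 → 269 → 808 → 404 → 202 → 101 → 304 → 152 → 76 → 38 → 19 → 58 → 29 → 88 → 44 → 22 → 11 → 34 → 17 → 52 → 26 → 13 → 40 → 20 → 10 → 5 → 16 → 8 → 4 → 2 → 1
Total steps = 38

38 steps


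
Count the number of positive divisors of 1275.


1275 = 3^1 × 5^2 × 17^1
d(1275) = (1+1) × (2+1) × (1+1) = 12

12 divisors


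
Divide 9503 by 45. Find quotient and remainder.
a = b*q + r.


9503 = 45 * 211 + 8
Check: 9495 + 8 = 9503

q = 211, r = 8


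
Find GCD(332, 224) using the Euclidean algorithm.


332 = 1 * 224 + 108
224 = 2 * 108 + 8
108 = 13 * 8 + 4
8 = 2 * 4 + 0
GCD = 4


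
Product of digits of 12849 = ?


1 × 2 × 8 × 4 × 9 = 576


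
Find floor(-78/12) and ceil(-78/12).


-78/12 = -6.5000
floor = -7
ceil = -6

floor = -7, ceil = -6


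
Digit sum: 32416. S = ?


3 + 2 + 4 + 1 + 6 = 16


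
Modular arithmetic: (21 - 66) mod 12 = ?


21 - 66 = -45
-45 mod 12 = 3


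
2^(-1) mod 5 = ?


Use the extended Euclidean algorithm on (5, 2); each row r = 5*s + 2*t:
r=5, s=1, t=0
r=2, s=0, t=1
q=2: r=1, s=1, t=-2   [5*(1) + 2*(-2) = 1]
q=2: r=0, s=-2, t=5   [5*(-2) + 2*(5) = 0]
GCD = 1 with t = -2, so 2*(-2) ≡ 1 (mod 5)
Inverse = -2 mod 5 = 3
Check: 2 * 3 = 6 ≡ 1 (mod 5)

2^(-1) ≡ 3 (mod 5)


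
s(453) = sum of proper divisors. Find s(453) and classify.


Proper divisors: 1, 3, 151
Sum = 1 + 3 + 151 = 155
155 < 453 → deficient

s(453) = 155 (deficient)


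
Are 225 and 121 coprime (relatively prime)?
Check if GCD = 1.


Euclidean algorithm:
225 = 1 * 121 + 104
121 = 1 * 104 + 17
104 = 6 * 17 + 2
17 = 8 * 2 + 1
2 = 2 * 1 + 0
GCD(225, 121) = 1

Yes, coprime (GCD = 1)


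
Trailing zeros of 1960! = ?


floor(1960/5) = 392
floor(1960/25) = 78
floor(1960/125) = 15
floor(1960/625) = 3
Total = 488

488 trailing zeros


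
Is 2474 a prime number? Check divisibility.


2474 / 2 = 1237 (exact division)
2474 is NOT prime.

No, 2474 is not prime


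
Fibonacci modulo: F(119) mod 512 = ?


F(k) mod 512 for k=1..119:
1, 1, 2, 3, 5, 8, 13, 21, 34, 55, 89, 144, 233, 377, 98, 475, 61, 24, 85, 109, 194, 303, 497, 288, 273, 49, 322, 371, 181, 40, 221, 261, 482, 231, 201, 432, 121, 41, 162, 203, 365, 56, 421, 477, 386, 351, 225, 64, 289, 353, 130, 483, 101, 72, 173, 245, 418, 151, 57, 208, 265, 473, 226, 187, 413, 88, 501, 77, 66, 143, 209, 352, 49, 401, 450, 339, 277, 104, 381, 485, 354, 327, 169, 496, 153, 137, 290, 427, 205, 120, 325, 445, 258, 191, 449, 128, 65, 193, 258, 451, 197, 136, 333, 469, 290, 247, 25, 272, 297, 57, 354, 411, 253, 152, 405, 45, 450, 495, 433
F(119) mod 512 = 433


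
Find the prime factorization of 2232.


2232 / 2 = 1116
1116 / 2 = 558
558 / 2 = 279
279 / 3 = 93
93 / 3 = 31
31 / 31 = 1
2232 = 2^3 × 3^2 × 31


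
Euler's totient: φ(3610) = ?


3610 = 2 × 5 × 19^2
Prime factors: 2, 5, 19
φ(3610) = 3610 × (1-1/2) × (1-1/5) × (1-1/19)
= 3610 × 1/2 × 4/5 × 18/19 = 1368

φ(3610) = 1368


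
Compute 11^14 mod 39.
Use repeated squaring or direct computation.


11^1 mod 39 = 11
11^2 mod 39 = 4
11^3 mod 39 = 5
11^4 mod 39 = 16
11^5 mod 39 = 20
11^6 mod 39 = 25
11^7 mod 39 = 2
11^8 mod 39 = 22
11^9 mod 39 = 8
11^10 mod 39 = 10
11^11 mod 39 = 32
11^12 mod 39 = 1
11^13 mod 39 = 11
11^14 mod 39 = 4


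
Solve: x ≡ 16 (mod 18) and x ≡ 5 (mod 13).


M = 18*13 = 234
M1 = M/18 = 13, M2 = M/13 = 18
M1^(-1) mod 18 = 7, M2^(-1) mod 13 = 8
x = 16*13*7 + 5*18*8 = 2176
2176 mod 234 = 70
Check: 70 mod 18 = 16 ✓, 70 mod 13 = 5 ✓

x ≡ 70 (mod 234)


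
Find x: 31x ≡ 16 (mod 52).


GCD(31, 52) = 1, unique solution
a^(-1) mod 52 = 47
x = 47 * 16 mod 52 = 24

x ≡ 24 (mod 52)


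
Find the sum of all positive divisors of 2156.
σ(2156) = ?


Divisors of 2156: 1, 2, 4, 7, 11, 14, 22, 28, 44, 49, 77, 98, 154, 196, 308, 539, 1078, 2156
Sum = 1 + 2 + 4 + 7 + 11 + 14 + 22 + 28 + 44 + 49 + 77 + 98 + 154 + 196 + 308 + 539 + 1078 + 2156 = 4788

σ(2156) = 4788


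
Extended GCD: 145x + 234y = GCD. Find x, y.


Tabular extended Euclidean (each row: r = 145*s + 234*t):
r=145, s=1, t=0
r=234, s=0, t=1
q=0: r=145, s=1, t=0   [145*(1) + 234*(0) = 145]
q=1: r=89, s=-1, t=1   [145*(-1) + 234*(1) = 89]
q=1: r=56, s=2, t=-1   [145*(2) + 234*(-1) = 56]
q=1: r=33, s=-3, t=2   [145*(-3) + 234*(2) = 33]
q=1: r=23, s=5, t=-3   [145*(5) + 234*(-3) = 23]
q=1: r=10, s=-8, t=5   [145*(-8) + 234*(5) = 10]
q=2: r=3, s=21, t=-13   [145*(21) + 234*(-13) = 3]
q=3: r=1, s=-71, t=44   [145*(-71) + 234*(44) = 1]
q=3: r=0, s=234, t=-145   [145*(234) + 234*(-145) = 0]
GCD = 1; from the row with r=1: x=-71, y=44
Check: 145*(-71) + 234*(44) = -10295 + 10296 = 1

GCD = 1, x = -71, y = 44


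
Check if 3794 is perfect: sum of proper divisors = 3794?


Proper divisors of 3794: 1, 2, 7, 14, 271, 542, 1897
Sum = 1 + 2 + 7 + 14 + 271 + 542 + 1897 = 2734

No, 3794 is not perfect (2734 ≠ 3794)


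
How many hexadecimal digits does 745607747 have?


745607747 in base 16 = 2C711243
Number of digits = 8

8 digits (base 16)


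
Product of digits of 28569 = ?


2 × 8 × 5 × 6 × 9 = 4320


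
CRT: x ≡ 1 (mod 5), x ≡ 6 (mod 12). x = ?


M = 5*12 = 60
M1 = M/5 = 12, M2 = M/12 = 5
M1^(-1) mod 5 = 3, M2^(-1) mod 12 = 5
x = 1*12*3 + 6*5*5 = 186
186 mod 60 = 6
Check: 6 mod 5 = 1 ✓, 6 mod 12 = 6 ✓

x ≡ 6 (mod 60)


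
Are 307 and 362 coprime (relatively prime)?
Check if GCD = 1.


Euclidean algorithm:
362 = 1 * 307 + 55
307 = 5 * 55 + 32
55 = 1 * 32 + 23
32 = 1 * 23 + 9
23 = 2 * 9 + 5
9 = 1 * 5 + 4
5 = 1 * 4 + 1
4 = 4 * 1 + 0
GCD(307, 362) = 1

Yes, coprime (GCD = 1)


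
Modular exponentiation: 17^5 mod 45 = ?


17^1 mod 45 = 17
17^2 mod 45 = 19
17^3 mod 45 = 8
17^4 mod 45 = 1
17^5 mod 45 = 17


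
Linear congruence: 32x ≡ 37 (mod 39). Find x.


GCD(32, 39) = 1, unique solution
a^(-1) mod 39 = 11
x = 11 * 37 mod 39 = 17

x ≡ 17 (mod 39)


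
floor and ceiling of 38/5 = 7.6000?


38/5 = 7.6000
floor = 7
ceil = 8

floor = 7, ceil = 8


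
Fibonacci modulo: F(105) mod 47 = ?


F(k) mod 47 for k=1..105:
1, 1, 2, 3, 5, 8, 13, 21, 34, 8, 42, 3, 45, 1, 46, 0, 46, 46, 45, 44, 42, 39, 34, 26, 13, 39, 5, 44, 2, 46, 1, 0, 1, 1, 2, 3, 5, 8, 13, 21, 34, 8, 42, 3, 45, 1, 46, 0, 46, 46, 45, 44, 42, 39, 34, 26, 13, 39, 5, 44, 2, 46, 1, 0, 1, 1, 2, 3, 5, 8, 13, 21, 34, 8, 42, 3, 45, 1, 46, 0, 46, 46, 45, 44, 42, 39, 34, 26, 13, 39, 5, 44, 2, 46, 1, 0, 1, 1, 2, 3, 5, 8, 13, 21, 34
F(105) mod 47 = 34


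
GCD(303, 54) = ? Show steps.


303 = 5 * 54 + 33
54 = 1 * 33 + 21
33 = 1 * 21 + 12
21 = 1 * 12 + 9
12 = 1 * 9 + 3
9 = 3 * 3 + 0
GCD = 3


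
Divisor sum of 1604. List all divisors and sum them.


Divisors of 1604: 1, 2, 4, 401, 802, 1604
Sum = 1 + 2 + 4 + 401 + 802 + 1604 = 2814

σ(1604) = 2814


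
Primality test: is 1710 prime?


1710 / 2 = 855 (exact division)
1710 is NOT prime.

No, 1710 is not prime


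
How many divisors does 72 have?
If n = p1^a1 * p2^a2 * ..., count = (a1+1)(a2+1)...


72 = 2^3 × 3^2
d(72) = (3+1) × (2+1) = 12

12 divisors


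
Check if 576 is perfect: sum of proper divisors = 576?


Proper divisors of 576: 1, 2, 3, 4, 6, 8, 9, 12, 16, 18, 24, 32, 36, 48, 64, 72, 96, 144, 192, 288
Sum = 1 + 2 + 3 + 4 + 6 + 8 + 9 + 12 + 16 + 18 + 24 + 32 + 36 + 48 + 64 + 72 + 96 + 144 + 192 + 288 = 1075

No, 576 is not perfect (1075 ≠ 576)


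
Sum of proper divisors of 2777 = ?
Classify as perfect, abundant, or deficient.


Proper divisors: 1
Sum = 1 = 1
1 < 2777 → deficient

s(2777) = 1 (deficient)


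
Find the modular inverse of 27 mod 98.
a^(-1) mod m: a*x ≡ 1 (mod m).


Use the extended Euclidean algorithm on (98, 27); each row r = 98*s + 27*t:
r=98, s=1, t=0
r=27, s=0, t=1
q=3: r=17, s=1, t=-3   [98*(1) + 27*(-3) = 17]
q=1: r=10, s=-1, t=4   [98*(-1) + 27*(4) = 10]
q=1: r=7, s=2, t=-7   [98*(2) + 27*(-7) = 7]
q=1: r=3, s=-3, t=11   [98*(-3) + 27*(11) = 3]
q=2: r=1, s=8, t=-29   [98*(8) + 27*(-29) = 1]
q=3: r=0, s=-27, t=98   [98*(-27) + 27*(98) = 0]
GCD = 1 with t = -29, so 27*(-29) ≡ 1 (mod 98)
Inverse = -29 mod 98 = 69
Check: 27 * 69 = 1863 ≡ 1 (mod 98)

27^(-1) ≡ 69 (mod 98)


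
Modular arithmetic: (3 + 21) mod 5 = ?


3 + 21 = 24
24 mod 5 = 4


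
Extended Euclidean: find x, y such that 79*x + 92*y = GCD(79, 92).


Tabular extended Euclidean (each row: r = 79*s + 92*t):
r=79, s=1, t=0
r=92, s=0, t=1
q=0: r=79, s=1, t=0   [79*(1) + 92*(0) = 79]
q=1: r=13, s=-1, t=1   [79*(-1) + 92*(1) = 13]
q=6: r=1, s=7, t=-6   [79*(7) + 92*(-6) = 1]
q=13: r=0, s=-92, t=79   [79*(-92) + 92*(79) = 0]
GCD = 1; from the row with r=1: x=7, y=-6
Check: 79*(7) + 92*(-6) = 553 - 552 = 1

GCD = 1, x = 7, y = -6


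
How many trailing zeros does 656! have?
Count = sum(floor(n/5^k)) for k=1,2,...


floor(656/5) = 131
floor(656/25) = 26
floor(656/125) = 5
floor(656/625) = 1
Total = 163

163 trailing zeros


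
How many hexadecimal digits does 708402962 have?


708402962 in base 16 = 2A395F12
Number of digits = 8

8 digits (base 16)


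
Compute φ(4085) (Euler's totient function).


4085 = 5 × 19 × 43
Prime factors: 5, 19, 43
φ(4085) = 4085 × (1-1/5) × (1-1/19) × (1-1/43)
= 4085 × 4/5 × 18/19 × 42/43 = 3024

φ(4085) = 3024


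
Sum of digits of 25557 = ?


2 + 5 + 5 + 5 + 7 = 24


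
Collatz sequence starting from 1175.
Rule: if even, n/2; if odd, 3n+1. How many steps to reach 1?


1175 → 3526 → 1763 → 5290 → 2645 → 7936 → 3968 → 1984 → 992 → 496 → 248 → 124 → 62 → 31 → 94 → 47 → 142 → 71 → 214 → 107 → 322 → 161 → 484 → 242 → 121 → 364 → 182 → 91 → 274 → 137 → 412 → 206 → 103 → 310 → 155 → 466 → 233 → 700 → 350 → 175 → 526 → 263 → 790 → 395 → 1186 → 593 → 1780 → 890 → 445 → 1336 → 668 → 334 → 167 → 502 → 251 → 754 → 377 → 1132 → 566 → 283 → 850 → 425 → 1276 → 638 → 319 → 958 → 479 → 1438 → 719 → 2158 → 1079 → 3238 → 1619 → 4858 → 2429 → 7288 → 3644 → 1822 → 911 → 2734 → 1367 → 4102 → 2051 → 6154 → 3077 → 9232 → 4616 → 2308 → 1154 → 577 → 1732 → 866 → 433 → 1300 → 650 → 325 → 976 → 488 → 244 → 122 → 61 → 184 → 92 → 46 → 23 → 70 → 35 → 106 → 53 → 160 → 80 → 40 → 20 → 10 → 5 → 16 → 8 → 4 → 2 → 1
Total steps = 119

119 steps
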